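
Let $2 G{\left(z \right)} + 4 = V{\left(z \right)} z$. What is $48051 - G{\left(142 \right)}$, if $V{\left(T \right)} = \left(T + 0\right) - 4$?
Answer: $38255$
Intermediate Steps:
$V{\left(T \right)} = -4 + T$ ($V{\left(T \right)} = T - 4 = -4 + T$)
$G{\left(z \right)} = -2 + \frac{z \left(-4 + z\right)}{2}$ ($G{\left(z \right)} = -2 + \frac{\left(-4 + z\right) z}{2} = -2 + \frac{z \left(-4 + z\right)}{2}$)
$48051 - G{\left(142 \right)} = 48051 - \left(-2 + \frac{1}{2} \cdot 142 \left(-4 + 142\right)\right) = 48051 - \left(-2 + \frac{1}{2} \cdot 142 \cdot 138\right) = 48051 - \left(-2 + 9798\right) = 48051 - 9796 = 38255$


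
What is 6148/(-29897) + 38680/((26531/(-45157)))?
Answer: -52220438618308/793197307 ≈ -65835.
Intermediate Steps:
6148/(-29897) + 38680/((26531/(-45157))) = 6148*(-1/29897) + 38680/((26531*(-1/45157))) = -6148/29897 + 38680/(-26531/45157) = -6148/29897 + 38680*(-45157/26531) = -6148/29897 - 1746672760/26531 = -52220438618308/793197307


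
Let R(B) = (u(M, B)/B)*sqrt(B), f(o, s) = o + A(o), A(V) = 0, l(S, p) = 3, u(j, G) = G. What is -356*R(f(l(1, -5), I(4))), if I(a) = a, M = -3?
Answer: -356*sqrt(3) ≈ -616.61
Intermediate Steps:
f(o, s) = o (f(o, s) = o + 0 = o)
R(B) = sqrt(B) (R(B) = (B/B)*sqrt(B) = 1*sqrt(B) = sqrt(B))
-356*R(f(l(1, -5), I(4))) = -356*sqrt(3)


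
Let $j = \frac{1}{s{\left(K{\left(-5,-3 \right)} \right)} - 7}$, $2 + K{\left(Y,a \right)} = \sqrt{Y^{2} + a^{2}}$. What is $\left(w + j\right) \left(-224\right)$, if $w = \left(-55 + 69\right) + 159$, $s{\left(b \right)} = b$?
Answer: $- \frac{1819328}{47} + \frac{224 \sqrt{34}}{47} \approx -38681.0$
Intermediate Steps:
$K{\left(Y,a \right)} = -2 + \sqrt{Y^{2} + a^{2}}$
$w = 173$ ($w = 14 + 159 = 173$)
$j = \frac{1}{-9 + \sqrt{34}}$ ($j = \frac{1}{\left(-2 + \sqrt{\left(-5\right)^{2} + \left(-3\right)^{2}}\right) - 7} = \frac{1}{\left(-2 + \sqrt{25 + 9}\right) - 7} = \frac{1}{\left(-2 + \sqrt{34}\right) - 7} = \frac{1}{-9 + \sqrt{34}} \approx -0.31555$)
$\left(w + j\right) \left(-224\right) = \left(173 - \left(\frac{9}{47} + \frac{\sqrt{34}}{47}\right)\right) \left(-224\right) = \left(\frac{8122}{47} - \frac{\sqrt{34}}{47}\right) \left(-224\right) = - \frac{1819328}{47} + \frac{224 \sqrt{34}}{47}$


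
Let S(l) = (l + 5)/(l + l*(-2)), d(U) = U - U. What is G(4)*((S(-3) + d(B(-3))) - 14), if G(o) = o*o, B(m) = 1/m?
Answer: -640/3 ≈ -213.33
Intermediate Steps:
d(U) = 0
G(o) = o²
S(l) = -(5 + l)/l (S(l) = (5 + l)/(l - 2*l) = (5 + l)/((-l)) = (5 + l)*(-1/l) = -(5 + l)/l)
G(4)*((S(-3) + d(B(-3))) - 14) = 4²*(((-5 - 1*(-3))/(-3) + 0) - 14) = 16*((-(-5 + 3)/3 + 0) - 14) = 16*((-⅓*(-2) + 0) - 14) = 16*((⅔ + 0) - 14) = 16*(⅔ - 14) = 16*(-40/3) = -640/3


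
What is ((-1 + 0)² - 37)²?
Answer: 1296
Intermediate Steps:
((-1 + 0)² - 37)² = ((-1)² - 37)² = (1 - 37)² = (-36)² = 1296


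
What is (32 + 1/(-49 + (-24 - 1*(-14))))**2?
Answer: 3560769/3481 ≈ 1022.9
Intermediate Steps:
(32 + 1/(-49 + (-24 - 1*(-14))))**2 = (32 + 1/(-49 + (-24 + 14)))**2 = (32 + 1/(-49 - 10))**2 = (32 + 1/(-59))**2 = (32 - 1/59)**2 = (1887/59)**2 = 3560769/3481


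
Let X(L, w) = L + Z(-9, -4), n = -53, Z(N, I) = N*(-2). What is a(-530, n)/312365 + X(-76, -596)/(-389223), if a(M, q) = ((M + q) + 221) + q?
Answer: -28682075/24315928479 ≈ -0.0011796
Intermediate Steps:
Z(N, I) = -2*N
a(M, q) = 221 + M + 2*q (a(M, q) = (221 + M + q) + q = 221 + M + 2*q)
X(L, w) = 18 + L (X(L, w) = L - 2*(-9) = L + 18 = 18 + L)
a(-530, n)/312365 + X(-76, -596)/(-389223) = (221 - 530 + 2*(-53))/312365 + (18 - 76)/(-389223) = (221 - 530 - 106)*(1/312365) - 58*(-1/389223) = -415*1/312365 + 58/389223 = -83/62473 + 58/389223 = -28682075/24315928479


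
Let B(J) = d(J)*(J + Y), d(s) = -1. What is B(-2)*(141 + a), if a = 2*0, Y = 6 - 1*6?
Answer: 282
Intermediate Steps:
Y = 0 (Y = 6 - 6 = 0)
a = 0
B(J) = -J (B(J) = -(J + 0) = -J)
B(-2)*(141 + a) = (-1*(-2))*(141 + 0) = 2*141 = 282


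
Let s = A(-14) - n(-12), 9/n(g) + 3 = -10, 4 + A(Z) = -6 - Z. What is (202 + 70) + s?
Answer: 3597/13 ≈ 276.69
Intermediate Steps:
A(Z) = -10 - Z (A(Z) = -4 + (-6 - Z) = -10 - Z)
n(g) = -9/13 (n(g) = 9/(-3 - 10) = 9/(-13) = 9*(-1/13) = -9/13)
s = 61/13 (s = (-10 - 1*(-14)) - 1*(-9/13) = (-10 + 14) + 9/13 = 4 + 9/13 = 61/13 ≈ 4.6923)
(202 + 70) + s = (202 + 70) + 61/13 = 272 + 61/13 = 3597/13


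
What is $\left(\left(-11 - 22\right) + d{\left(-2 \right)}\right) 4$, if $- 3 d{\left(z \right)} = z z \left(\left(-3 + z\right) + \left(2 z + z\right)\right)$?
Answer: $- \frac{220}{3} \approx -73.333$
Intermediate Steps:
$d{\left(z \right)} = - \frac{z^{2} \left(-3 + 4 z\right)}{3}$ ($d{\left(z \right)} = - \frac{z z \left(\left(-3 + z\right) + \left(2 z + z\right)\right)}{3} = - \frac{z^{2} \left(\left(-3 + z\right) + 3 z\right)}{3} = - \frac{z^{2} \left(-3 + 4 z\right)}{3}$)
$\left(\left(-11 - 22\right) + d{\left(-2 \right)}\right) 4 = \left(\left(-11 - 22\right) + \frac{\left(-2\right)^{2} \left(3 - -8\right)}{3}\right) 4 = \left(-33 + \frac{1}{3} \cdot 4 \left(3 + 8\right)\right) 4 = \left(-33 + \frac{1}{3} \cdot 4 \cdot 11\right) 4 = \left(-33 + \frac{44}{3}\right) 4 = \left(- \frac{55}{3}\right) 4 = - \frac{220}{3}$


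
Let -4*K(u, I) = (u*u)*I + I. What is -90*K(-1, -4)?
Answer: -180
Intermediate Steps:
K(u, I) = -I/4 - I*u**2/4 (K(u, I) = -((u*u)*I + I)/4 = -(u**2*I + I)/4 = -(I*u**2 + I)/4 = -(I + I*u**2)/4 = -I/4 - I*u**2/4)
-90*K(-1, -4) = -(-45)*(-4)*(1 + (-1)**2)/2 = -(-45)*(-4)*(1 + 1)/2 = -(-45)*(-4)*2/2 = -90*2 = -180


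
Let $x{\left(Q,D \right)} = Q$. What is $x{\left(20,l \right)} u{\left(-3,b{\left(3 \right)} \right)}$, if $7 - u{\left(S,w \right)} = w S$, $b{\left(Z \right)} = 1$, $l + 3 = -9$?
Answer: $200$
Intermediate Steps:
$l = -12$ ($l = -3 - 9 = -12$)
$u{\left(S,w \right)} = 7 - S w$ ($u{\left(S,w \right)} = 7 - w S = 7 - S w$)
$x{\left(20,l \right)} u{\left(-3,b{\left(3 \right)} \right)} = 20 \left(7 - \left(-3\right) 1\right) = 20 \left(7 + 3\right) = 20 \cdot 10 = 200$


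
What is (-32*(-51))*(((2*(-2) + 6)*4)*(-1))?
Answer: -13056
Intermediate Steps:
(-32*(-51))*(((2*(-2) + 6)*4)*(-1)) = 1632*(((-4 + 6)*4)*(-1)) = 1632*((2*4)*(-1)) = 1632*(8*(-1)) = 1632*(-8) = -13056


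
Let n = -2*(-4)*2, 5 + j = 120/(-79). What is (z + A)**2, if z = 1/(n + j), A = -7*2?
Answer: 108305649/561001 ≈ 193.06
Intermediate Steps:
j = -515/79 (j = -5 + 120/(-79) = -5 + 120*(-1/79) = -5 - 120/79 = -515/79 ≈ -6.5190)
n = 16 (n = 8*2 = 16)
A = -14
z = 79/749 (z = 1/(16 - 515/79) = 1/(749/79) = 79/749 ≈ 0.10547)
(z + A)**2 = (79/749 - 14)**2 = (-10407/749)**2 = 108305649/561001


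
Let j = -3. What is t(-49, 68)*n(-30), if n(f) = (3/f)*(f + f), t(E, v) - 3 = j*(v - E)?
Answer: -2088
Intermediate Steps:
t(E, v) = 3 - 3*v + 3*E (t(E, v) = 3 - 3*(v - E) = 3 + (-3*v + 3*E) = 3 - 3*v + 3*E)
n(f) = 6 (n(f) = (3/f)*(2*f) = 6)
t(-49, 68)*n(-30) = (3 - 3*68 + 3*(-49))*6 = (3 - 204 - 147)*6 = -348*6 = -2088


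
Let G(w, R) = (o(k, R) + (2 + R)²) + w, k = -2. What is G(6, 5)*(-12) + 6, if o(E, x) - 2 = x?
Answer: -738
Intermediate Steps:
o(E, x) = 2 + x
G(w, R) = 2 + R + w + (2 + R)² (G(w, R) = ((2 + R) + (2 + R)²) + w = (2 + R + (2 + R)²) + w = 2 + R + w + (2 + R)²)
G(6, 5)*(-12) + 6 = (2 + 5 + 6 + (2 + 5)²)*(-12) + 6 = (2 + 5 + 6 + 7²)*(-12) + 6 = (2 + 5 + 6 + 49)*(-12) + 6 = 62*(-12) + 6 = -744 + 6 = -738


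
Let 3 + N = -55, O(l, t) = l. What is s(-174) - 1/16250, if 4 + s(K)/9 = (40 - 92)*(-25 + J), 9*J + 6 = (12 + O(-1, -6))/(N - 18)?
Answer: 3699913731/308750 ≈ 11984.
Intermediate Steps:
N = -58 (N = -3 - 55 = -58)
J = -467/684 (J = -⅔ + ((12 - 1)/(-58 - 18))/9 = -⅔ + (11/(-76))/9 = -⅔ + (11*(-1/76))/9 = -⅔ + (⅑)*(-11/76) = -⅔ - 11/684 = -467/684 ≈ -0.68275)
s(K) = 227687/19 (s(K) = -36 + 9*((40 - 92)*(-25 - 467/684)) = -36 + 9*(-52*(-17567/684)) = -36 + 9*(228371/171) = -36 + 228371/19 = 227687/19)
s(-174) - 1/16250 = 227687/19 - 1/16250 = 3699913731/308750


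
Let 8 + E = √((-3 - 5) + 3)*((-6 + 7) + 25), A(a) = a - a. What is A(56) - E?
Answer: 8 - 26*I*√5 ≈ 8.0 - 58.138*I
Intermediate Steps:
A(a) = 0
E = -8 + 26*I*√5 (E = -8 + √((-3 - 5) + 3)*((-6 + 7) + 25) = -8 + √(-8 + 3)*(1 + 25) = -8 + √(-5)*26 = -8 + (I*√5)*26 = -8 + 26*I*√5 ≈ -8.0 + 58.138*I)
A(56) - E = 0 - (-8 + 26*I*√5) = 0 + (8 - 26*I*√5) = 8 - 26*I*√5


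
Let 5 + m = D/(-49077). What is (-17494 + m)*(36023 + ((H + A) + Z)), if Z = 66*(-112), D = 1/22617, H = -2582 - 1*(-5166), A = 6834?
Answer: -246347539402137536/369991503 ≈ -6.6582e+8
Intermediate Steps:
H = 2584 (H = -2582 + 5166 = 2584)
D = 1/22617 ≈ 4.4215e-5
Z = -7392
m = -5549872546/1109974509 (m = -5 + (1/22617)/(-49077) = -5 + (1/22617)*(-1/49077) = -5 - 1/1109974509 = -5549872546/1109974509 ≈ -5.0000)
(-17494 + m)*(36023 + ((H + A) + Z)) = (-17494 - 5549872546/1109974509)*(36023 + ((2584 + 6834) - 7392)) = -19423443932992*(36023 + (9418 - 7392))/1109974509 = -19423443932992*(36023 + 2026)/1109974509 = -19423443932992/1109974509*38049 = -246347539402137536/369991503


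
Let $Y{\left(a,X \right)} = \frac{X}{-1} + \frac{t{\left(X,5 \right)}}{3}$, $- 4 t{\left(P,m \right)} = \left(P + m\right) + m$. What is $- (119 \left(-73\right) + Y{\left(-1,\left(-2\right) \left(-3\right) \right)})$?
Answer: $\frac{26083}{3} \approx 8694.3$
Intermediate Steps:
$t{\left(P,m \right)} = - \frac{m}{2} - \frac{P}{4}$ ($t{\left(P,m \right)} = - \frac{\left(P + m\right) + m}{4} = - \frac{P + 2 m}{4} = - \frac{m}{2} - \frac{P}{4}$)
$Y{\left(a,X \right)} = - \frac{5}{6} - \frac{13 X}{12}$ ($Y{\left(a,X \right)} = \frac{X}{-1} + \frac{\left(- \frac{1}{2}\right) 5 - \frac{X}{4}}{3} = X \left(-1\right) + \left(- \frac{5}{2} - \frac{X}{4}\right) \frac{1}{3} = - X - \left(\frac{5}{6} + \frac{X}{12}\right) = - \frac{5}{6} - \frac{13 X}{12}$)
$- (119 \left(-73\right) + Y{\left(-1,\left(-2\right) \left(-3\right) \right)}) = - (119 \left(-73\right) - \left(\frac{5}{6} + \frac{13 \left(\left(-2\right) \left(-3\right)\right)}{12}\right)) = - (-8687 - \frac{22}{3}) = \left(-1\right) \left(- \frac{26083}{3}\right) = \frac{26083}{3}$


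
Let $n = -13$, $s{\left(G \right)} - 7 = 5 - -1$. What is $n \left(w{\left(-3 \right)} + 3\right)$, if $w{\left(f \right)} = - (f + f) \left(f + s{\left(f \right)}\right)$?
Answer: $-819$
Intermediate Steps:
$s{\left(G \right)} = 13$ ($s{\left(G \right)} = 7 + \left(5 - -1\right) = 7 + \left(5 + 1\right) = 7 + 6 = 13$)
$w{\left(f \right)} = - 2 f \left(13 + f\right)$ ($w{\left(f \right)} = - (f + f) \left(f + 13\right) = - 2 f \left(13 + f\right)$)
$n \left(w{\left(-3 \right)} + 3\right) = - 13 \left(\left(-2\right) \left(-3\right) \left(13 - 3\right) + 3\right) = - 13 \left(\left(-2\right) \left(-3\right) 10 + 3\right) = - 13 \left(60 + 3\right) = \left(-13\right) 63 = -819$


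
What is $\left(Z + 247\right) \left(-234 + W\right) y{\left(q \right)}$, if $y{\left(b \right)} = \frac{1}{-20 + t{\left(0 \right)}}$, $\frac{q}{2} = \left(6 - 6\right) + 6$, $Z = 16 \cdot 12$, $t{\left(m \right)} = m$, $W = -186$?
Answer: $9219$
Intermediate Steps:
$Z = 192$
$q = 12$ ($q = 2 \left(\left(6 - 6\right) + 6\right) = 2 \left(0 + 6\right) = 2 \cdot 6 = 12$)
$y{\left(b \right)} = - \frac{1}{20}$ ($y{\left(b \right)} = \frac{1}{-20 + 0} = \frac{1}{-20} = - \frac{1}{20}$)
$\left(Z + 247\right) \left(-234 + W\right) y{\left(q \right)} = \left(192 + 247\right) \left(-234 - 186\right) \left(- \frac{1}{20}\right) = 439 \left(-420\right) \left(- \frac{1}{20}\right) = \left(-184380\right) \left(- \frac{1}{20}\right) = 9219$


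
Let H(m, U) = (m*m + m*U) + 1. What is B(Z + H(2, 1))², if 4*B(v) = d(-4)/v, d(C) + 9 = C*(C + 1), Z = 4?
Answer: 9/1936 ≈ 0.0046488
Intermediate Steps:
H(m, U) = 1 + m² + U*m (H(m, U) = (m² + U*m) + 1 = 1 + m² + U*m)
d(C) = -9 + C*(1 + C) (d(C) = -9 + C*(C + 1) = -9 + C*(1 + C))
B(v) = 3/(4*v) (B(v) = ((-9 - 4 + (-4)²)/v)/4 = ((-9 - 4 + 16)/v)/4 = (3/v)/4 = 3/(4*v))
B(Z + H(2, 1))² = (3/(4*(4 + (1 + 2² + 1*2))))² = (3/(4*(4 + (1 + 4 + 2))))² = (3/(4*(4 + 7)))² = ((¾)/11)² = ((¾)*(1/11))² = (3/44)² = 9/1936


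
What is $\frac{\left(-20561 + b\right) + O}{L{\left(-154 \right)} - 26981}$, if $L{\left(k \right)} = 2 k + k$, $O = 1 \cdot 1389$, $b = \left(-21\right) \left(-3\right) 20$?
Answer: $\frac{17912}{27443} \approx 0.6527$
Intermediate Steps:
$b = 1260$ ($b = 63 \cdot 20 = 1260$)
$O = 1389$
$L{\left(k \right)} = 3 k$
$\frac{\left(-20561 + b\right) + O}{L{\left(-154 \right)} - 26981} = \frac{\left(-20561 + 1260\right) + 1389}{3 \left(-154\right) - 26981} = \frac{-19301 + 1389}{-462 - 26981} = - \frac{17912}{-27443} = \left(-17912\right) \left(- \frac{1}{27443}\right) = \frac{17912}{27443}$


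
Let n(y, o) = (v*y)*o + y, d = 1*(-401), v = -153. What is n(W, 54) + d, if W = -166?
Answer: 1370925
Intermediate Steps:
d = -401
n(y, o) = y - 153*o*y (n(y, o) = (-153*y)*o + y = -153*o*y + y = y - 153*o*y)
n(W, 54) + d = -166*(1 - 153*54) - 401 = -166*(1 - 8262) - 401 = -166*(-8261) - 401 = 1371326 - 401 = 1370925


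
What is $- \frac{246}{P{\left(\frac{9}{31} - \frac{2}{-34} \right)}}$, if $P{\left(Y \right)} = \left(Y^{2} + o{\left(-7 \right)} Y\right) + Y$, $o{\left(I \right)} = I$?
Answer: $\frac{34160667}{273976} \approx 124.68$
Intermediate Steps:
$P{\left(Y \right)} = Y^{2} - 6 Y$ ($P{\left(Y \right)} = \left(Y^{2} - 7 Y\right) + Y = Y^{2} - 6 Y$)
$- \frac{246}{P{\left(\frac{9}{31} - \frac{2}{-34} \right)}} = - \frac{246}{\left(\frac{9}{31} - \frac{2}{-34}\right) \left(-6 + \left(\frac{9}{31} - \frac{2}{-34}\right)\right)} = - \frac{246}{\left(9 \cdot \frac{1}{31} - - \frac{1}{17}\right) \left(-6 + \left(9 \cdot \frac{1}{31} - - \frac{1}{17}\right)\right)} = - \frac{246}{\left(\frac{9}{31} + \frac{1}{17}\right) \left(-6 + \left(\frac{9}{31} + \frac{1}{17}\right)\right)} = - \frac{246}{\frac{184}{527} \left(-6 + \frac{184}{527}\right)} = - \frac{246}{\frac{184}{527} \left(- \frac{2978}{527}\right)} = - \frac{246}{- \frac{547952}{277729}} = \left(-246\right) \left(- \frac{277729}{547952}\right) = \frac{34160667}{273976}$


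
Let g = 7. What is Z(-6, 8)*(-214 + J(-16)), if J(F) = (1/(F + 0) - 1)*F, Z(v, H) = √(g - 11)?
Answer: -394*I ≈ -394.0*I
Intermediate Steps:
Z(v, H) = 2*I (Z(v, H) = √(7 - 11) = √(-4) = 2*I)
J(F) = F*(-1 + 1/F) (J(F) = (1/F - 1)*F = (-1 + 1/F)*F = F*(-1 + 1/F))
Z(-6, 8)*(-214 + J(-16)) = (2*I)*(-214 + (1 - 1*(-16))) = (2*I)*(-214 + (1 + 16)) = (2*I)*(-214 + 17) = (2*I)*(-197) = -394*I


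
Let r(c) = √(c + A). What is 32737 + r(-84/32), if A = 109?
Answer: 32737 + √1702/4 ≈ 32747.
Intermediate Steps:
r(c) = √(109 + c) (r(c) = √(c + 109) = √(109 + c))
32737 + r(-84/32) = 32737 + √(109 - 84/32) = 32737 + √(109 - 84*1/32) = 32737 + √(109 - 21/8) = 32737 + √(851/8) = 32737 + √1702/4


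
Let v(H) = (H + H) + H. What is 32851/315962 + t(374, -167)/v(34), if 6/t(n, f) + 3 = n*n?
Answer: 4594986509/44194552826 ≈ 0.10397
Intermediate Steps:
t(n, f) = 6/(-3 + n²) (t(n, f) = 6/(-3 + n*n) = 6/(-3 + n²))
v(H) = 3*H (v(H) = 2*H + H = 3*H)
32851/315962 + t(374, -167)/v(34) = 32851/315962 + (6/(-3 + 374²))/((3*34)) = 32851*(1/315962) + (6/(-3 + 139876))/102 = 32851/315962 + (6/139873)*(1/102) = 32851/315962 + 1/2377841 = 4594986509/44194552826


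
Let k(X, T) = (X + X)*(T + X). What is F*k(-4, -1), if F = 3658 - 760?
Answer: 115920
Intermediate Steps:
F = 2898
k(X, T) = 2*X*(T + X) (k(X, T) = (2*X)*(T + X) = 2*X*(T + X))
F*k(-4, -1) = 2898*(2*(-4)*(-1 - 4)) = 2898*(2*(-4)*(-5)) = 2898*40 = 115920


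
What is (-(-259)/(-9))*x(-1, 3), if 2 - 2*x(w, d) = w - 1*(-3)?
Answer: 0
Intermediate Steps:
x(w, d) = -½ - w/2 (x(w, d) = 1 - (w - 1*(-3))/2 = 1 - (w + 3)/2 = 1 - (3 + w)/2 = 1 + (-3/2 - w/2) = -½ - w/2)
(-(-259)/(-9))*x(-1, 3) = (-(-259)/(-9))*(-½ - ½*(-1)) = (-(-259)*(-1)/9)*(-½ + ½) = -7*37/9*0 = -259/9*0 = 0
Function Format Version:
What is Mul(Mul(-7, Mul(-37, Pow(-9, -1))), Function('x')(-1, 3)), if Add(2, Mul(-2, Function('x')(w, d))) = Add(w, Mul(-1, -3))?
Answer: 0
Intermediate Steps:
Function('x')(w, d) = Add(Rational(-1, 2), Mul(Rational(-1, 2), w)) (Function('x')(w, d) = Add(1, Mul(Rational(-1, 2), Add(w, Mul(-1, -3)))) = Add(1, Mul(Rational(-1, 2), Add(w, 3))) = Add(1, Mul(Rational(-1, 2), Add(3, w))) = Add(1, Add(Rational(-3, 2), Mul(Rational(-1, 2), w))) = Add(Rational(-1, 2), Mul(Rational(-1, 2), w)))
Mul(Mul(-7, Mul(-37, Pow(-9, -1))), Function('x')(-1, 3)) = Mul(Mul(-7, Mul(-37, Pow(-9, -1))), Add(Rational(-1, 2), Mul(Rational(-1, 2), -1))) = Mul(Mul(-7, Mul(-37, Rational(-1, 9))), Add(Rational(-1, 2), Rational(1, 2))) = Mul(Mul(-7, Rational(37, 9)), 0) = Mul(Rational(-259, 9), 0) = 0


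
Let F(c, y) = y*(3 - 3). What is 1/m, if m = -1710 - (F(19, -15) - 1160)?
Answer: -1/550 ≈ -0.0018182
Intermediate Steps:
F(c, y) = 0 (F(c, y) = y*0 = 0)
m = -550 (m = -1710 - (0 - 1160) = -1710 - 1*(-1160) = -1710 + 1160 = -550)
1/m = 1/(-550) = -1/550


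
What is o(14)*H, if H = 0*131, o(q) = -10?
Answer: 0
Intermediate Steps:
H = 0
o(14)*H = -10*0 = 0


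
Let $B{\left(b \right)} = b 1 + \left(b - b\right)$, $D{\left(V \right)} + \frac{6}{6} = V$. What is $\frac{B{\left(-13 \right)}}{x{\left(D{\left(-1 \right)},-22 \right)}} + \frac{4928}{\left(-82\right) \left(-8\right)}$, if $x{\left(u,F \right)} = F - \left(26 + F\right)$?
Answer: $\frac{657}{82} \approx 8.0122$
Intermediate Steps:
$D{\left(V \right)} = -1 + V$
$x{\left(u,F \right)} = -26$
$B{\left(b \right)} = b$ ($B{\left(b \right)} = b + 0 = b$)
$\frac{B{\left(-13 \right)}}{x{\left(D{\left(-1 \right)},-22 \right)}} + \frac{4928}{\left(-82\right) \left(-8\right)} = - \frac{13}{-26} + \frac{4928}{\left(-82\right) \left(-8\right)} = \left(-13\right) \left(- \frac{1}{26}\right) + \frac{4928}{656} = \frac{1}{2} + 4928 \cdot \frac{1}{656} = \frac{1}{2} + \frac{308}{41} = \frac{657}{82}$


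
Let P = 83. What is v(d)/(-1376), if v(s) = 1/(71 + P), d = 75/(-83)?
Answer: -1/211904 ≈ -4.7191e-6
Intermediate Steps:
d = -75/83 (d = 75*(-1/83) = -75/83 ≈ -0.90361)
v(s) = 1/154 (v(s) = 1/(71 + 83) = 1/154)
v(d)/(-1376) = (1/154)/(-1376) = (1/154)*(-1/1376) = -1/211904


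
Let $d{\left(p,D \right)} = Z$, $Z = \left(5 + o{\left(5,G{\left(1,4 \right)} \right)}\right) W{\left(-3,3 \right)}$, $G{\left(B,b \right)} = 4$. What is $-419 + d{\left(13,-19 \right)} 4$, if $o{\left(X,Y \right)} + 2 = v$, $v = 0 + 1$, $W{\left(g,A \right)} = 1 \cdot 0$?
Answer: $-419$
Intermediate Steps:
$W{\left(g,A \right)} = 0$
$v = 1$
$o{\left(X,Y \right)} = -1$ ($o{\left(X,Y \right)} = -2 + 1 = -1$)
$Z = 0$ ($Z = \left(5 - 1\right) 0 = 4 \cdot 0 = 0$)
$d{\left(p,D \right)} = 0$
$-419 + d{\left(13,-19 \right)} 4 = -419 + 0 \cdot 4 = -419 + 0 = -419$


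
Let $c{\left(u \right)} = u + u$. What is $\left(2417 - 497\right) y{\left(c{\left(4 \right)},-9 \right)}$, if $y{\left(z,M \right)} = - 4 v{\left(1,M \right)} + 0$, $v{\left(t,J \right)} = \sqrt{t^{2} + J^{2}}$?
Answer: $- 7680 \sqrt{82} \approx -69545.0$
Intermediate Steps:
$c{\left(u \right)} = 2 u$
$v{\left(t,J \right)} = \sqrt{J^{2} + t^{2}}$
$y{\left(z,M \right)} = - 4 \sqrt{1 + M^{2}}$ ($y{\left(z,M \right)} = - 4 \sqrt{M^{2} + 1^{2}} + 0 = - 4 \sqrt{M^{2} + 1} + 0 = - 4 \sqrt{1 + M^{2}} + 0 = - 4 \sqrt{1 + M^{2}}$)
$\left(2417 - 497\right) y{\left(c{\left(4 \right)},-9 \right)} = \left(2417 - 497\right) \left(- 4 \sqrt{1 + \left(-9\right)^{2}}\right) = 1920 \left(- 4 \sqrt{1 + 81}\right) = 1920 \left(- 4 \sqrt{82}\right) = - 7680 \sqrt{82}$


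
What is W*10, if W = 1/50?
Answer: ⅕ ≈ 0.20000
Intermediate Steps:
W = 1/50 ≈ 0.020000
W*10 = (1/50)*10 = ⅕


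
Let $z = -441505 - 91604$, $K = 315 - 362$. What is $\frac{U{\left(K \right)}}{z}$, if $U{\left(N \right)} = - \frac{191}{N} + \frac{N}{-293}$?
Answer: $- \frac{58172}{7341444039} \approx -7.9238 \cdot 10^{-6}$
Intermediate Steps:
$K = -47$ ($K = 315 - 362 = -47$)
$U{\left(N \right)} = - \frac{191}{N} - \frac{N}{293}$ ($U{\left(N \right)} = - \frac{191}{N} + N \left(- \frac{1}{293}\right) = - \frac{191}{N} - \frac{N}{293}$)
$z = -533109$
$\frac{U{\left(K \right)}}{z} = \frac{- \frac{191}{-47} - - \frac{47}{293}}{-533109} = \left(\left(-191\right) \left(- \frac{1}{47}\right) + \frac{47}{293}\right) \left(- \frac{1}{533109}\right) = \left(\frac{191}{47} + \frac{47}{293}\right) \left(- \frac{1}{533109}\right) = \frac{58172}{13771} \left(- \frac{1}{533109}\right) = - \frac{58172}{7341444039}$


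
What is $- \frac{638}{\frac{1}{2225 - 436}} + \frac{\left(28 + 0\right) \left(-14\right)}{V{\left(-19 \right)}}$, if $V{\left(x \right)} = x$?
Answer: $- \frac{21685866}{19} \approx -1.1414 \cdot 10^{6}$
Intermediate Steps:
$- \frac{638}{\frac{1}{2225 - 436}} + \frac{\left(28 + 0\right) \left(-14\right)}{V{\left(-19 \right)}} = - \frac{638}{\frac{1}{2225 - 436}} + \frac{\left(28 + 0\right) \left(-14\right)}{-19} = - \frac{638}{\frac{1}{1789}} + 28 \left(-14\right) \left(- \frac{1}{19}\right) = - 638 \frac{1}{\frac{1}{1789}} - - \frac{392}{19} = \left(-638\right) 1789 + \frac{392}{19} = -1141382 + \frac{392}{19} = - \frac{21685866}{19}$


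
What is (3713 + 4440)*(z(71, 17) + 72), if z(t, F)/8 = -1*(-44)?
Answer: 3456872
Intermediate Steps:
z(t, F) = 352 (z(t, F) = 8*(-1*(-44)) = 8*44 = 352)
(3713 + 4440)*(z(71, 17) + 72) = (3713 + 4440)*(352 + 72) = 8153*424 = 3456872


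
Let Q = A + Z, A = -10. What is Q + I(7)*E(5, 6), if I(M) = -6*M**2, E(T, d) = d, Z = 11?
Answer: -1763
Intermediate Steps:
Q = 1 (Q = -10 + 11 = 1)
Q + I(7)*E(5, 6) = 1 - 6*7**2*6 = 1 - 6*49*6 = 1 - 294*6 = 1 - 1764 = -1763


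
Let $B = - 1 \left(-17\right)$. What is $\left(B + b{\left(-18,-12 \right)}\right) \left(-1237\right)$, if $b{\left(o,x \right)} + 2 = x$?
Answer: $-3711$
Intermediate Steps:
$b{\left(o,x \right)} = -2 + x$
$B = 17$ ($B = \left(-1\right) \left(-17\right) = 17$)
$\left(B + b{\left(-18,-12 \right)}\right) \left(-1237\right) = \left(17 - 14\right) \left(-1237\right) = 3 \left(-1237\right) = -3711$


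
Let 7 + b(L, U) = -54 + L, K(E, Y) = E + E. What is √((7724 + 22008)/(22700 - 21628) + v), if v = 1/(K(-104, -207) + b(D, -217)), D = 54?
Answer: √23016697935/28810 ≈ 5.2660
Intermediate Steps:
K(E, Y) = 2*E
b(L, U) = -61 + L (b(L, U) = -7 + (-54 + L) = -61 + L)
v = -1/215 (v = 1/(2*(-104) + (-61 + 54)) = 1/(-208 - 7) = 1/(-215) = -1/215 ≈ -0.0046512)
√((7724 + 22008)/(22700 - 21628) + v) = √((7724 + 22008)/(22700 - 21628) - 1/215) = √(29732/1072 - 1/215) = √(29732*(1/1072) - 1/215) = √(7433/268 - 1/215) = √(1597827/57620) = √23016697935/28810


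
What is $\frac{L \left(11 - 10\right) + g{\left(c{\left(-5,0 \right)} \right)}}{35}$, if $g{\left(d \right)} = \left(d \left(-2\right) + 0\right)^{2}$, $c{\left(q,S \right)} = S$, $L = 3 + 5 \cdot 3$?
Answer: $\frac{18}{35} \approx 0.51429$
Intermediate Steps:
$L = 18$ ($L = 3 + 15 = 18$)
$g{\left(d \right)} = 4 d^{2}$ ($g{\left(d \right)} = \left(- 2 d + 0\right)^{2} = \left(- 2 d\right)^{2} = 4 d^{2}$)
$\frac{L \left(11 - 10\right) + g{\left(c{\left(-5,0 \right)} \right)}}{35} = \frac{18 \left(11 - 10\right) + 4 \cdot 0^{2}}{35} = \left(18 \cdot 1 + 4 \cdot 0\right) \frac{1}{35} = \left(18 + 0\right) \frac{1}{35} = 18 \cdot \frac{1}{35} = \frac{18}{35}$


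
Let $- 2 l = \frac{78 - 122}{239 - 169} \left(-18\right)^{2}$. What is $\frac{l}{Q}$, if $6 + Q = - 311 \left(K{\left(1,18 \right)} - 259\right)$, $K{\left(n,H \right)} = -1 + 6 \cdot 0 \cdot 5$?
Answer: $\frac{1782}{1414945} \approx 0.0012594$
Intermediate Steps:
$K{\left(n,H \right)} = -1$ ($K{\left(n,H \right)} = -1 + 6 \cdot 0 = -1 + 0 = -1$)
$l = \frac{3564}{35}$ ($l = - \frac{\frac{78 - 122}{239 - 169} \left(-18\right)^{2}}{2} = - \frac{- \frac{44}{70} \cdot 324}{2} = - \frac{\left(-44\right) \frac{1}{70} \cdot 324}{2} = - \frac{\left(- \frac{22}{35}\right) 324}{2} = \left(- \frac{1}{2}\right) \left(- \frac{7128}{35}\right) = \frac{3564}{35} \approx 101.83$)
$Q = 80854$ ($Q = -6 - 311 \left(-1 - 259\right) = -6 - -80860 = -6 + 80860 = 80854$)
$\frac{l}{Q} = \frac{3564}{35 \cdot 80854} = \frac{3564}{35} \cdot \frac{1}{80854} = \frac{1782}{1414945}$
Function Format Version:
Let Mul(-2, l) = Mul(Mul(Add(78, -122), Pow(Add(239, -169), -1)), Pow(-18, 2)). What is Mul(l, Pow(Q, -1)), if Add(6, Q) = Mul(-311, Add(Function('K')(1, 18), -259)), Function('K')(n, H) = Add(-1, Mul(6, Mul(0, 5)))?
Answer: Rational(1782, 1414945) ≈ 0.0012594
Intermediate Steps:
Function('K')(n, H) = -1 (Function('K')(n, H) = Add(-1, Mul(6, 0)) = Add(-1, 0) = -1)
l = Rational(3564, 35) (l = Mul(Rational(-1, 2), Mul(Mul(Add(78, -122), Pow(Add(239, -169), -1)), Pow(-18, 2))) = Mul(Rational(-1, 2), Mul(Mul(-44, Pow(70, -1)), 324)) = Mul(Rational(-1, 2), Mul(Mul(-44, Rational(1, 70)), 324)) = Mul(Rational(-1, 2), Mul(Rational(-22, 35), 324)) = Mul(Rational(-1, 2), Rational(-7128, 35)) = Rational(3564, 35) ≈ 101.83)
Q = 80854 (Q = Add(-6, Mul(-311, Add(-1, -259))) = Add(-6, Mul(-311, -260)) = Add(-6, 80860) = 80854)
Mul(l, Pow(Q, -1)) = Mul(Rational(3564, 35), Pow(80854, -1)) = Mul(Rational(3564, 35), Rational(1, 80854)) = Rational(1782, 1414945)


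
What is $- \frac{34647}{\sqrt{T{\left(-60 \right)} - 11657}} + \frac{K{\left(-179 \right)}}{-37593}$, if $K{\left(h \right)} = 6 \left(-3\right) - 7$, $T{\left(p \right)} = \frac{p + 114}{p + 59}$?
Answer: $\frac{25}{37593} + \frac{34647 i \sqrt{239}}{1673} \approx 0.00066502 + 320.16 i$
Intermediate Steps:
$T{\left(p \right)} = \frac{114 + p}{59 + p}$
$K{\left(h \right)} = -25$ ($K{\left(h \right)} = -18 - 7 = -25$)
$- \frac{34647}{\sqrt{T{\left(-60 \right)} - 11657}} + \frac{K{\left(-179 \right)}}{-37593} = - \frac{34647}{\sqrt{\frac{114 - 60}{59 - 60} - 11657}} - \frac{25}{-37593} = - \frac{34647}{\sqrt{\frac{1}{-1} \cdot 54 - 11657}} - - \frac{25}{37593} = - \frac{34647}{\sqrt{\left(-1\right) 54 - 11657}} + \frac{25}{37593} = - \frac{34647}{\sqrt{-54 - 11657}} + \frac{25}{37593} = - \frac{34647}{\sqrt{-11711}} + \frac{25}{37593} = - \frac{34647}{7 i \sqrt{239}} + \frac{25}{37593} = - 34647 \left(- \frac{i \sqrt{239}}{1673}\right) + \frac{25}{37593} = \frac{34647 i \sqrt{239}}{1673} + \frac{25}{37593} = \frac{25}{37593} + \frac{34647 i \sqrt{239}}{1673}$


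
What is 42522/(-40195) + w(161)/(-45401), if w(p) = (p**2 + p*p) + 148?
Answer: -4020279372/1824893195 ≈ -2.2030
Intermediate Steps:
w(p) = 148 + 2*p**2 (w(p) = (p**2 + p**2) + 148 = 2*p**2 + 148 = 148 + 2*p**2)
42522/(-40195) + w(161)/(-45401) = 42522/(-40195) + (148 + 2*161**2)/(-45401) = 42522*(-1/40195) + (148 + 2*25921)*(-1/45401) = -42522/40195 + (148 + 51842)*(-1/45401) = -42522/40195 + 51990*(-1/45401) = -42522/40195 - 51990/45401 = -4020279372/1824893195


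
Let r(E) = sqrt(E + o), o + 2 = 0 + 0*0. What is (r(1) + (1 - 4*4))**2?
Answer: (15 - I)**2 ≈ 224.0 - 30.0*I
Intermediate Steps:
o = -2 (o = -2 + (0 + 0*0) = -2 + (0 + 0) = -2 + 0 = -2)
r(E) = sqrt(-2 + E) (r(E) = sqrt(E - 2) = sqrt(-2 + E))
(r(1) + (1 - 4*4))**2 = (sqrt(-2 + 1) + (1 - 4*4))**2 = (sqrt(-1) + (1 - 16))**2 = (I - 15)**2 = (-15 + I)**2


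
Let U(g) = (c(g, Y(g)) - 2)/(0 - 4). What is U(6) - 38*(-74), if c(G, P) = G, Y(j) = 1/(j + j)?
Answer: 2811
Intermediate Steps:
Y(j) = 1/(2*j)
U(g) = ½ - g/4 (U(g) = (g - 2)/(0 - 4) = (-2 + g)/(-4) = (-2 + g)*(-¼) = ½ - g/4)
U(6) - 38*(-74) = (½ - ¼*6) - 38*(-74) = (½ - 3/2) + 2812 = -1 + 2812 = 2811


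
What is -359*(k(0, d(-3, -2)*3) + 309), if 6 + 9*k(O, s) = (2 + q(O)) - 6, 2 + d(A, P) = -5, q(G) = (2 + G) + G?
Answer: -995507/9 ≈ -1.1061e+5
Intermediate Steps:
q(G) = 2 + 2*G
d(A, P) = -7 (d(A, P) = -2 - 5 = -7)
k(O, s) = -8/9 + 2*O/9 (k(O, s) = -⅔ + ((2 + (2 + 2*O)) - 6)/9 = -⅔ + ((4 + 2*O) - 6)/9 = -⅔ + (-2 + 2*O)/9 = -⅔ + (-2/9 + 2*O/9) = -8/9 + 2*O/9)
-359*(k(0, d(-3, -2)*3) + 309) = -359*((-8/9 + (2/9)*0) + 309) = -359*((-8/9 + 0) + 309) = -359*(-8/9 + 309) = -359*2773/9 = -995507/9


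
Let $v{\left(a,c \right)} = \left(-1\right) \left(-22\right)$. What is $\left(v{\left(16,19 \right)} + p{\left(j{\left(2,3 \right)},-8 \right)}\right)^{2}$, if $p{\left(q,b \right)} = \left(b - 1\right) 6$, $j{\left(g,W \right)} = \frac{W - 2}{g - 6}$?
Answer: $1024$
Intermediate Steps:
$j{\left(g,W \right)} = \frac{-2 + W}{-6 + g}$
$p{\left(q,b \right)} = -6 + 6 b$ ($p{\left(q,b \right)} = \left(-1 + b\right) 6 = -6 + 6 b$)
$v{\left(a,c \right)} = 22$
$\left(v{\left(16,19 \right)} + p{\left(j{\left(2,3 \right)},-8 \right)}\right)^{2} = \left(22 + \left(-6 + 6 \left(-8\right)\right)\right)^{2} = \left(22 - 54\right)^{2} = \left(-32\right)^{2} = 1024$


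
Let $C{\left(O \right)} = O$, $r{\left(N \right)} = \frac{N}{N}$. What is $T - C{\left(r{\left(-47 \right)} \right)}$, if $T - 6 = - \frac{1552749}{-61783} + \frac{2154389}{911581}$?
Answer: $\frac{1830162146371}{56320208923} \approx 32.496$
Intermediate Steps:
$r{\left(N \right)} = 1$
$T = \frac{1886482355294}{56320208923}$ ($T = 6 + \left(- \frac{1552749}{-61783} + \frac{2154389}{911581}\right) = 6 + \left(\left(-1552749\right) \left(- \frac{1}{61783}\right) + 2154389 \cdot \frac{1}{911581}\right) = 6 + \left(\frac{1552749}{61783} + \frac{2154389}{911581}\right) = 6 + \frac{1548561101756}{56320208923} = \frac{1886482355294}{56320208923} \approx 33.496$)
$T - C{\left(r{\left(-47 \right)} \right)} = \frac{1886482355294}{56320208923} - 1 = \frac{1830162146371}{56320208923}$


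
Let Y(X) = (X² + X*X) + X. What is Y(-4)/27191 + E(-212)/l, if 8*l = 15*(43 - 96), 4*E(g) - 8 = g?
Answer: 3705396/7205615 ≈ 0.51424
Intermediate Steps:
E(g) = 2 + g/4
l = -795/8 (l = (15*(43 - 96))/8 = (15*(-53))/8 = (⅛)*(-795) = -795/8 ≈ -99.375)
Y(X) = X + 2*X² (Y(X) = (X² + X²) + X = 2*X² + X = X + 2*X²)
Y(-4)/27191 + E(-212)/l = -4*(1 + 2*(-4))/27191 + (2 + (¼)*(-212))/(-795/8) = -4*(1 - 8)*(1/27191) + (2 - 53)*(-8/795) = -4*(-7)*(1/27191) - 51*(-8/795) = 28*(1/27191) + 136/265 = 28/27191 + 136/265 = 3705396/7205615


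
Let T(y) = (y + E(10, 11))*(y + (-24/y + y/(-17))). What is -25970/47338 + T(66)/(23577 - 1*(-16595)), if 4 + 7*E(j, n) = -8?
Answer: -139954955345/311159467003 ≈ -0.44979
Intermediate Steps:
E(j, n) = -12/7 (E(j, n) = -4/7 + (1/7)*(-8) = -4/7 - 8/7 = -12/7)
T(y) = (-12/7 + y)*(-24/y + 16*y/17) (T(y) = (y - 12/7)*(y + (-24/y + y/(-17))) = (-12/7 + y)*(y + (-24/y + y*(-1/17))) = (-12/7 + y)*(y + (-24/y - y/17)) = (-12/7 + y)*(-24/y + 16*y/17))
-25970/47338 + T(66)/(23577 - 1*(-16595)) = -25970/47338 + ((8/119)*(612 + 66*(-357 - 24*66 + 14*66**2))/66)/(23577 - 1*(-16595)) = -25970*1/47338 + ((8/119)*(1/66)*(612 + 66*(-357 - 1584 + 14*4356)))/(23577 + 16595) = -12985/23669 + ((8/119)*(1/66)*(612 + 66*(-357 - 1584 + 60984)))/40172 = -12985/23669 + ((8/119)*(1/66)*(612 + 66*59043))*(1/40172) = -12985/23669 + ((8/119)*(1/66)*(612 + 3896838))*(1/40172) = -12985/23669 + ((8/119)*(1/66)*3897450)*(1/40172) = -12985/23669 + (5196600/1309)*(1/40172) = -12985/23669 + 1299150/13146287 = -139954955345/311159467003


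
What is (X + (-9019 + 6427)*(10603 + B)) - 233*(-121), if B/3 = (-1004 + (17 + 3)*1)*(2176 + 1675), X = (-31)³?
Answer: 29438765410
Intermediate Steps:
X = -29791
B = -11368152 (B = 3*((-1004 + (17 + 3)*1)*(2176 + 1675)) = 3*((-1004 + 20*1)*3851) = 3*((-1004 + 20)*3851) = 3*(-984*3851) = 3*(-3789384) = -11368152)
(X + (-9019 + 6427)*(10603 + B)) - 233*(-121) = (-29791 + (-9019 + 6427)*(10603 - 11368152)) - 233*(-121) = (-29791 - 2592*(-11357549)) + 28193 = (-29791 + 29438767008) + 28193 = 29438737217 + 28193 = 29438765410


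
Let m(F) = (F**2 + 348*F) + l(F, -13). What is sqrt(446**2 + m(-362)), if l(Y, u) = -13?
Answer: sqrt(203971) ≈ 451.63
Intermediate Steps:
m(F) = -13 + F**2 + 348*F (m(F) = (F**2 + 348*F) - 13 = -13 + F**2 + 348*F)
sqrt(446**2 + m(-362)) = sqrt(446**2 + (-13 + (-362)**2 + 348*(-362))) = sqrt(198916 + (-13 + 131044 - 125976)) = sqrt(198916 + 5055) = sqrt(203971)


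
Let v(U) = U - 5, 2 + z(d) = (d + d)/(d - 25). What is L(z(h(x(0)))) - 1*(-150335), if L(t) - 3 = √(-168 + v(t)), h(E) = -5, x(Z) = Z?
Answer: 150338 + 2*I*√393/3 ≈ 1.5034e+5 + 13.216*I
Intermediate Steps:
z(d) = -2 + 2*d/(-25 + d) (z(d) = -2 + (d + d)/(d - 25) = -2 + (2*d)/(-25 + d) = -2 + 2*d/(-25 + d))
v(U) = -5 + U
L(t) = 3 + √(-173 + t) (L(t) = 3 + √(-168 + (-5 + t)) = 3 + √(-173 + t))
L(z(h(x(0)))) - 1*(-150335) = (3 + √(-173 + 50/(-25 - 5))) - 1*(-150335) = (3 + √(-173 + 50/(-30))) + 150335 = (3 + √(-173 + 50*(-1/30))) + 150335 = (3 + √(-173 - 5/3)) + 150335 = (3 + √(-524/3)) + 150335 = (3 + 2*I*√393/3) + 150335 = 150338 + 2*I*√393/3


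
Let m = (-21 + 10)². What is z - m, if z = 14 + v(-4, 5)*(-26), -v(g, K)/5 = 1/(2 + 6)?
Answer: -363/4 ≈ -90.750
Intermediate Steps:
v(g, K) = -5/8 (v(g, K) = -5/(2 + 6) = -5/8)
z = 121/4 (z = 14 - 5/8*(-26) = 14 + 65/4 = 121/4 ≈ 30.250)
m = 121 (m = (-11)² = 121)
z - m = 121/4 - 1*121 = 121/4 - 121 = -363/4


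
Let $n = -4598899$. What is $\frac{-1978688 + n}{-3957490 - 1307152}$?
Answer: $\frac{6577587}{5264642} \approx 1.2494$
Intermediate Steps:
$\frac{-1978688 + n}{-3957490 - 1307152} = \frac{-1978688 - 4598899}{-3957490 - 1307152} = - \frac{6577587}{-5264642} = \left(-6577587\right) \left(- \frac{1}{5264642}\right) = \frac{6577587}{5264642}$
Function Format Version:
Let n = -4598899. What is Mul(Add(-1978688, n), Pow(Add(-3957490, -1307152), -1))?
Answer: Rational(6577587, 5264642) ≈ 1.2494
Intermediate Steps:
Mul(Add(-1978688, n), Pow(Add(-3957490, -1307152), -1)) = Mul(Add(-1978688, -4598899), Pow(Add(-3957490, -1307152), -1)) = Mul(-6577587, Pow(-5264642, -1)) = Mul(-6577587, Rational(-1, 5264642)) = Rational(6577587, 5264642)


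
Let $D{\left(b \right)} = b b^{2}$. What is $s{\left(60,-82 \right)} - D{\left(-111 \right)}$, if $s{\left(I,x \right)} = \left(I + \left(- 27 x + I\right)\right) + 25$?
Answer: $1369990$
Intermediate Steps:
$s{\left(I,x \right)} = 25 - 27 x + 2 I$ ($s{\left(I,x \right)} = \left(I + \left(I - 27 x\right)\right) + 25 = \left(- 27 x + 2 I\right) + 25 = 25 - 27 x + 2 I$)
$D{\left(b \right)} = b^{3}$
$s{\left(60,-82 \right)} - D{\left(-111 \right)} = \left(25 - -2214 + 2 \cdot 60\right) - \left(-111\right)^{3} = \left(25 + 2214 + 120\right) - -1367631 = 2359 + 1367631 = 1369990$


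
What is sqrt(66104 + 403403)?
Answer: sqrt(469507) ≈ 685.21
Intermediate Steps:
sqrt(66104 + 403403) = sqrt(469507)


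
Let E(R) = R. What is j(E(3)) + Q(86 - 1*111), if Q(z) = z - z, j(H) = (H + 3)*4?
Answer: 24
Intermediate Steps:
j(H) = 12 + 4*H (j(H) = (3 + H)*4 = 12 + 4*H)
Q(z) = 0
j(E(3)) + Q(86 - 1*111) = (12 + 4*3) + 0 = (12 + 12) + 0 = 24 + 0 = 24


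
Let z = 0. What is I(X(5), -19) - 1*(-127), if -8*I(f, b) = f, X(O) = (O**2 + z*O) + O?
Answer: 493/4 ≈ 123.25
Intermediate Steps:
X(O) = O + O**2 (X(O) = (O**2 + 0*O) + O = (O**2 + 0) + O = O**2 + O = O + O**2)
I(f, b) = -f/8
I(X(5), -19) - 1*(-127) = -5*(1 + 5)/8 - 1*(-127) = -5*6/8 + 127 = -1/8*30 + 127 = -15/4 + 127 = 493/4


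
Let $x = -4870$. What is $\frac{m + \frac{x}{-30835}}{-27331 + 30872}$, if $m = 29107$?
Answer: $\frac{179503843}{21837347} \approx 8.22$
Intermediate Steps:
$\frac{m + \frac{x}{-30835}}{-27331 + 30872} = \frac{29107 - \frac{4870}{-30835}}{-27331 + 30872} = \frac{29107 - - \frac{974}{6167}}{3541} = \left(29107 + \frac{974}{6167}\right) \frac{1}{3541} = \frac{179503843}{6167} \cdot \frac{1}{3541} = \frac{179503843}{21837347}$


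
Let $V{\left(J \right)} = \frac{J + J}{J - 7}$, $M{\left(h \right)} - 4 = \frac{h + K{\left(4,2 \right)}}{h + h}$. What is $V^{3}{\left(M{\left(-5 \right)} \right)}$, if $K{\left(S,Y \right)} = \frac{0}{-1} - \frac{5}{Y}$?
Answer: $- \frac{54872}{729} \approx -75.27$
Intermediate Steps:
$K{\left(S,Y \right)} = - \frac{5}{Y}$ ($K{\left(S,Y \right)} = 0 \left(-1\right) - \frac{5}{Y} = 0 - \frac{5}{Y} = - \frac{5}{Y}$)
$M{\left(h \right)} = 4 + \frac{- \frac{5}{2} + h}{2 h}$ ($M{\left(h \right)} = 4 + \frac{h - \frac{5}{2}}{h + h} = 4 + \frac{h - \frac{5}{2}}{2 h} = 4 + \left(h - \frac{5}{2}\right) \frac{1}{2 h} = 4 + \left(- \frac{5}{2} + h\right) \frac{1}{2 h} = 4 + \frac{- \frac{5}{2} + h}{2 h}$)
$V{\left(J \right)} = \frac{2 J}{-7 + J}$
$V^{3}{\left(M{\left(-5 \right)} \right)} = \left(\frac{2 \frac{-5 + 18 \left(-5\right)}{4 \left(-5\right)}}{-7 + \frac{-5 + 18 \left(-5\right)}{4 \left(-5\right)}}\right)^{3} = \left(\frac{2 \cdot \frac{1}{4} \left(- \frac{1}{5}\right) \left(-5 - 90\right)}{-7 + \frac{1}{4} \left(- \frac{1}{5}\right) \left(-5 - 90\right)}\right)^{3} = \left(\frac{2 \cdot \frac{1}{4} \left(- \frac{1}{5}\right) \left(-95\right)}{-7 + \frac{1}{4} \left(- \frac{1}{5}\right) \left(-95\right)}\right)^{3} = \left(2 \cdot \frac{19}{4} \frac{1}{-7 + \frac{19}{4}}\right)^{3} = \left(2 \cdot \frac{19}{4} \frac{1}{- \frac{9}{4}}\right)^{3} = \left(2 \cdot \frac{19}{4} \left(- \frac{4}{9}\right)\right)^{3} = \left(- \frac{38}{9}\right)^{3} = - \frac{54872}{729}$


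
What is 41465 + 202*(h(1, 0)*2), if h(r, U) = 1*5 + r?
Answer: 43889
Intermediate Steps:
h(r, U) = 5 + r
41465 + 202*(h(1, 0)*2) = 41465 + 202*((5 + 1)*2) = 41465 + 202*(6*2) = 41465 + 202*12 = 41465 + 2424 = 43889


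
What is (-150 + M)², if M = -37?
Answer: 34969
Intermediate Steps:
(-150 + M)² = (-150 - 37)² = (-187)² = 34969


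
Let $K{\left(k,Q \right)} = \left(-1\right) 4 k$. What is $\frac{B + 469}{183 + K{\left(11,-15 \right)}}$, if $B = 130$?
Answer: $\frac{599}{139} \approx 4.3093$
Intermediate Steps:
$K{\left(k,Q \right)} = - 4 k$
$\frac{B + 469}{183 + K{\left(11,-15 \right)}} = \frac{130 + 469}{183 - 44} = \frac{599}{183 - 44} = \frac{599}{139}$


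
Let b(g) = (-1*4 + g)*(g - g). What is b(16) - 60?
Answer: -60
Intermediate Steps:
b(g) = 0 (b(g) = (-4 + g)*0 = 0)
b(16) - 60 = 0 - 60 = -60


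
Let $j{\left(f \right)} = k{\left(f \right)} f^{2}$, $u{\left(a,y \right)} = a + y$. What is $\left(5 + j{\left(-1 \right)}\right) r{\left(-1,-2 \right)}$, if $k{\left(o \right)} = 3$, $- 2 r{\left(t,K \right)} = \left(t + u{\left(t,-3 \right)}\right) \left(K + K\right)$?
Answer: $-80$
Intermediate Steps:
$r{\left(t,K \right)} = - K \left(-3 + 2 t\right)$ ($r{\left(t,K \right)} = - \frac{\left(t + \left(t - 3\right)\right) \left(K + K\right)}{2} = - \frac{\left(t + \left(-3 + t\right)\right) 2 K}{2} = - \frac{\left(-3 + 2 t\right) 2 K}{2} = - \frac{2 K \left(-3 + 2 t\right)}{2} = - K \left(-3 + 2 t\right)$)
$j{\left(f \right)} = 3 f^{2}$
$\left(5 + j{\left(-1 \right)}\right) r{\left(-1,-2 \right)} = \left(5 + 3 \left(-1\right)^{2}\right) \left(- 2 \left(3 - -2\right)\right) = \left(5 + 3 \cdot 1\right) \left(- 2 \left(3 + 2\right)\right) = \left(5 + 3\right) \left(\left(-2\right) 5\right) = 8 \left(-10\right) = -80$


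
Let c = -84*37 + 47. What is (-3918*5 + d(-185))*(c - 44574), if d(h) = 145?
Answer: 926262575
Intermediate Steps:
c = -3061 (c = -3108 + 47 = -3061)
(-3918*5 + d(-185))*(c - 44574) = (-3918*5 + 145)*(-3061 - 44574) = (-19590 + 145)*(-47635) = -19445*(-47635) = 926262575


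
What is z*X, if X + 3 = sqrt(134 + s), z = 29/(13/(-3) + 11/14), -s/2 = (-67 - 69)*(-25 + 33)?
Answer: 3654/149 - 1218*sqrt(2310)/149 ≈ -368.36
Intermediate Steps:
s = 2176 (s = -2*(-67 - 69)*(-25 + 33) = -(-272)*8 = -2*(-1088) = 2176)
z = -1218/149 (z = 29/(13*(-1/3) + 11*(1/14)) = 29/(-13/3 + 11/14) = 29/(-149/42) = 29*(-42/149) = -1218/149 ≈ -8.1745)
X = -3 + sqrt(2310) (X = -3 + sqrt(134 + 2176) = -3 + sqrt(2310) ≈ 45.062)
z*X = -1218*(-3 + sqrt(2310))/149 = 3654/149 - 1218*sqrt(2310)/149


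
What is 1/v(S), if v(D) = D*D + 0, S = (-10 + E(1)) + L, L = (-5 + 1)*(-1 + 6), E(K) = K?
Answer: 1/841 ≈ 0.0011891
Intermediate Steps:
L = -20 (L = -4*5 = -20)
S = -29 (S = (-10 + 1) - 20 = -9 - 20 = -29)
v(D) = D**2 (v(D) = D**2 + 0 = D**2)
1/v(S) = 1/((-29)**2) = 1/841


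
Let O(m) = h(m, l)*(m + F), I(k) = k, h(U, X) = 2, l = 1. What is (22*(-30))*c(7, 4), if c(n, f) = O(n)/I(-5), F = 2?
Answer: 2376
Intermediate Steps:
O(m) = 4 + 2*m (O(m) = 2*(m + 2) = 2*(2 + m) = 4 + 2*m)
c(n, f) = -⅘ - 2*n/5 (c(n, f) = (4 + 2*n)/(-5) = (4 + 2*n)*(-⅕) = -⅘ - 2*n/5)
(22*(-30))*c(7, 4) = (22*(-30))*(-⅘ - ⅖*7) = -660*(-⅘ - 14/5) = -660*(-18/5) = 2376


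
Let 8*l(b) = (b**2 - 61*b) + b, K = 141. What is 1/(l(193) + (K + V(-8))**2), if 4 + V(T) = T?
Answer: 8/158797 ≈ 5.0379e-5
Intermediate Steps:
V(T) = -4 + T
l(b) = -15*b/2 + b**2/8 (l(b) = ((b**2 - 61*b) + b)/8 = (b**2 - 60*b)/8 = -15*b/2 + b**2/8)
1/(l(193) + (K + V(-8))**2) = 1/((1/8)*193*(-60 + 193) + (141 + (-4 - 8))**2) = 1/((1/8)*193*133 + (141 - 12)**2) = 1/(25669/8 + 129**2) = 1/(25669/8 + 16641) = 1/(158797/8) = 8/158797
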